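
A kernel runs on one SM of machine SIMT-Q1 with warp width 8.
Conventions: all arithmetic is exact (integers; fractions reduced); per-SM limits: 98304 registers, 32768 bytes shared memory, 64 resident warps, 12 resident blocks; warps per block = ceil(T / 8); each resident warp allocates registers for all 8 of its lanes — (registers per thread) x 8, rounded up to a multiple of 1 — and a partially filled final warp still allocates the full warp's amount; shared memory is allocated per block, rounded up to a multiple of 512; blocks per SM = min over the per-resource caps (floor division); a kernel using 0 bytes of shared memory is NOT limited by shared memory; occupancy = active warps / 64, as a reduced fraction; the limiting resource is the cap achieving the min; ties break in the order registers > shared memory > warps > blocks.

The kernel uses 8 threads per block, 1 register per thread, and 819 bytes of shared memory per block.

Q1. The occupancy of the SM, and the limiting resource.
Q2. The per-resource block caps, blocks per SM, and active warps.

Answer: occupancy 3/16, limited by blocks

registers: 12288 blocks
shared memory: 32 blocks
warps: 64 blocks
blocks: 12 blocks

Answer: 12 blocks, 12 active warps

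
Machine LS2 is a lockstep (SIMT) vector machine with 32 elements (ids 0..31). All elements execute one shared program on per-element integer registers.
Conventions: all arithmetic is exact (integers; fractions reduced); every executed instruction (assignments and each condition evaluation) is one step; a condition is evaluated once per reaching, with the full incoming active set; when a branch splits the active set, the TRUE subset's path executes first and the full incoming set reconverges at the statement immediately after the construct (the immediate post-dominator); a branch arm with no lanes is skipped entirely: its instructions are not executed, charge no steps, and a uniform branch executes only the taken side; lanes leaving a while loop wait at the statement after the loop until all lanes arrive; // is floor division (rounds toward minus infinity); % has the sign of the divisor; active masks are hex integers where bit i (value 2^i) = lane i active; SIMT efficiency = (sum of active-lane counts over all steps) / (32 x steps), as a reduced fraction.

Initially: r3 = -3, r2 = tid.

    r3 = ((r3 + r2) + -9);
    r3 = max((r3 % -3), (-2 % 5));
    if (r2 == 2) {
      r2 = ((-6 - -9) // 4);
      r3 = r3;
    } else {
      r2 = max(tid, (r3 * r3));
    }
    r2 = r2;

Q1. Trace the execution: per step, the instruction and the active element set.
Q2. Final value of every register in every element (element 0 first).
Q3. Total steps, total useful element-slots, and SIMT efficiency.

step 0: r3 <- ((r3 + r2) + -9)       0xffffffff
step 1: r3 <- max((r3 % -3), (-2 % 5)) 0xffffffff
step 2: eval (r2 == 2)               0xffffffff
step 3: r2 <- ((-6 - -9) // 4)       0x00000004
step 4: r3 <- r3                     0x00000004
step 5: r2 <- max(tid, (r3 * r3))    0xfffffffb
step 6: r2 <- r2                     0xffffffff

Answer: 7 steps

r3: 3,3,3,3,3,3,3,3,3,3,3,3,3,3,3,3,3,3,3,3,3,3,3,3,3,3,3,3,3,3,3,3
r2: 9,9,0,9,9,9,9,9,9,9,10,11,12,13,14,15,16,17,18,19,20,21,22,23,24,25,26,27,28,29,30,31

steps = 7; useful = 161; efficiency = 161/224 = 23/32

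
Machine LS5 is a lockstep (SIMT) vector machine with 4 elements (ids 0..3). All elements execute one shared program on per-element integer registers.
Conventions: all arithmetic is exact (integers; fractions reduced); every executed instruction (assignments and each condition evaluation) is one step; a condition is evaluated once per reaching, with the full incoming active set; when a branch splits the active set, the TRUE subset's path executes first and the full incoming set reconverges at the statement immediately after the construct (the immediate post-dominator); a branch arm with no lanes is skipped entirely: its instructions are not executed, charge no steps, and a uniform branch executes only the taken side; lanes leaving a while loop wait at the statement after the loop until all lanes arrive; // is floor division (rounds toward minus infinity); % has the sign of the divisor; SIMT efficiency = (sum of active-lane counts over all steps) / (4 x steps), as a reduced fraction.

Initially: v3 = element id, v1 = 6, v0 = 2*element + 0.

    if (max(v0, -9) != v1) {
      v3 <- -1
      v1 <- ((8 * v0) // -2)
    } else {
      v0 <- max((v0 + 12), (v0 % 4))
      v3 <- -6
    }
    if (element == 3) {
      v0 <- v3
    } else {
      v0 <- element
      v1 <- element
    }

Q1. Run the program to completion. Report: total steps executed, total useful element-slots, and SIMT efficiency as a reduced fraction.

Answer: 9 steps, 23 useful, 23/36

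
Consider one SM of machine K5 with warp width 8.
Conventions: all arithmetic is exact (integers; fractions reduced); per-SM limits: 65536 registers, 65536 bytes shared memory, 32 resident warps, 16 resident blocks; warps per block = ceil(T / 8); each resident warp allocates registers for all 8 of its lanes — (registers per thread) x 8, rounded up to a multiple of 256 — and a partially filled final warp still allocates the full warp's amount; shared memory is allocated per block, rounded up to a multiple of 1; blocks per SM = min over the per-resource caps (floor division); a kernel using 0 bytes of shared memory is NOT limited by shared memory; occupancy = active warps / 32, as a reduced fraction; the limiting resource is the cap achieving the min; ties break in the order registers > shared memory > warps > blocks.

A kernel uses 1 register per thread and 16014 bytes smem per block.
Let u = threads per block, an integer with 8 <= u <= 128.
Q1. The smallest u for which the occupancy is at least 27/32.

Answer: u = 49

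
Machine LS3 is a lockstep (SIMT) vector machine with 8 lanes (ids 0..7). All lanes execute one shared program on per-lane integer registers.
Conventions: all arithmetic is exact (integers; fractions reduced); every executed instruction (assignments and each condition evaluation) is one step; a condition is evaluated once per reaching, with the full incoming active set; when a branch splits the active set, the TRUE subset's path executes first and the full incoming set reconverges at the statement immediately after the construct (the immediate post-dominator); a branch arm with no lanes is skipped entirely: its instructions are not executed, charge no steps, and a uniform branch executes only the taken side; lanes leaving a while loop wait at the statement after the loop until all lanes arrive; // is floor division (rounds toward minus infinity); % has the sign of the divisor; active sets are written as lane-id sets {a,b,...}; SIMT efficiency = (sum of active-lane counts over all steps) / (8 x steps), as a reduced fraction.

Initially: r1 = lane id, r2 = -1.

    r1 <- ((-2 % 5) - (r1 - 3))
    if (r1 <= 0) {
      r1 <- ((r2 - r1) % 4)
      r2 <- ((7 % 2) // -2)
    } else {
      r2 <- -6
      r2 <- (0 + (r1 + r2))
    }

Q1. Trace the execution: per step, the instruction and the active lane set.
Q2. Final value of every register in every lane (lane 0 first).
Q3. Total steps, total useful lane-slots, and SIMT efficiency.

step 0: r1 <- ((-2 % 5) - (r1 - 3))  {0,1,2,3,4,5,6,7}
step 1: eval (r1 <= 0)               {0,1,2,3,4,5,6,7}
step 2: r1 <- ((r2 - r1) % 4)        {6,7}
step 3: r2 <- ((7 % 2) // -2)        {6,7}
step 4: r2 <- -6                     {0,1,2,3,4,5}
step 5: r2 <- (0 + (r1 + r2))        {0,1,2,3,4,5}

Answer: 6 steps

r1: 6,5,4,3,2,1,3,0
r2: 0,-1,-2,-3,-4,-5,-1,-1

steps = 6; useful = 32; efficiency = 32/48 = 2/3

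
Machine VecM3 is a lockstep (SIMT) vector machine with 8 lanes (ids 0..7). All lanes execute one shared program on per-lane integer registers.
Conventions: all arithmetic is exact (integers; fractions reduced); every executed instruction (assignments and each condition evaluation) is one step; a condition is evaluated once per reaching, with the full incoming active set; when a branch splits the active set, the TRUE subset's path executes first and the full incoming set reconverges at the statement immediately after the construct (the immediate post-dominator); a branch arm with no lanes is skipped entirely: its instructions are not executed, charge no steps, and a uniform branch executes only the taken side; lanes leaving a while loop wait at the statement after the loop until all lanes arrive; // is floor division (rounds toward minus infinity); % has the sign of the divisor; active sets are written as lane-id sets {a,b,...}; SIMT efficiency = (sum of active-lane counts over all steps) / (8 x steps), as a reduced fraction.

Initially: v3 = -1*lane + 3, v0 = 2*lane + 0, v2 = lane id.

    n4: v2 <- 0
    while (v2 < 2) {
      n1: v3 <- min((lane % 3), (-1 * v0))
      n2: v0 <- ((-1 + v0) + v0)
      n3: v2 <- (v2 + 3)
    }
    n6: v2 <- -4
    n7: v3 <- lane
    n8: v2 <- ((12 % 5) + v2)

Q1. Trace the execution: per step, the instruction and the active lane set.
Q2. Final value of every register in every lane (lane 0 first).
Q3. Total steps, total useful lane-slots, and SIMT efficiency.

step 0: v2 <- 0                      {0,1,2,3,4,5,6,7}
step 1: eval (v2 < 2)                {0,1,2,3,4,5,6,7}
step 2: v3 <- min((lane % 3), (-1 * v0)) {0,1,2,3,4,5,6,7}
step 3: v0 <- ((-1 + v0) + v0)       {0,1,2,3,4,5,6,7}
step 4: v2 <- (v2 + 3)               {0,1,2,3,4,5,6,7}
step 5: eval (v2 < 2)                {0,1,2,3,4,5,6,7}
step 6: v2 <- -4                     {0,1,2,3,4,5,6,7}
step 7: v3 <- lane                   {0,1,2,3,4,5,6,7}
step 8: v2 <- ((12 % 5) + v2)        {0,1,2,3,4,5,6,7}

Answer: 9 steps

v3: 0,1,2,3,4,5,6,7
v0: -1,3,7,11,15,19,23,27
v2: -2,-2,-2,-2,-2,-2,-2,-2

steps = 9; useful = 72; efficiency = 72/72 = 1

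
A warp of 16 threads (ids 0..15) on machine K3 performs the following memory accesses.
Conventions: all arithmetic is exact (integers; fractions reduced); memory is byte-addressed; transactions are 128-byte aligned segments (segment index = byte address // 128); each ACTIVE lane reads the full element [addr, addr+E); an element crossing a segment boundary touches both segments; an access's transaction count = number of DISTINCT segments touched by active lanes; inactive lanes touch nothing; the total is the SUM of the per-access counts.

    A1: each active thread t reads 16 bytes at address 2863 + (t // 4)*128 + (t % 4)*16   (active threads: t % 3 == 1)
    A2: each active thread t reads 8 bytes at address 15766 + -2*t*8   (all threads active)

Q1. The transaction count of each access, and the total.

A1: 4 transactions
A2: 3 transactions

Answer: 4,3; total 7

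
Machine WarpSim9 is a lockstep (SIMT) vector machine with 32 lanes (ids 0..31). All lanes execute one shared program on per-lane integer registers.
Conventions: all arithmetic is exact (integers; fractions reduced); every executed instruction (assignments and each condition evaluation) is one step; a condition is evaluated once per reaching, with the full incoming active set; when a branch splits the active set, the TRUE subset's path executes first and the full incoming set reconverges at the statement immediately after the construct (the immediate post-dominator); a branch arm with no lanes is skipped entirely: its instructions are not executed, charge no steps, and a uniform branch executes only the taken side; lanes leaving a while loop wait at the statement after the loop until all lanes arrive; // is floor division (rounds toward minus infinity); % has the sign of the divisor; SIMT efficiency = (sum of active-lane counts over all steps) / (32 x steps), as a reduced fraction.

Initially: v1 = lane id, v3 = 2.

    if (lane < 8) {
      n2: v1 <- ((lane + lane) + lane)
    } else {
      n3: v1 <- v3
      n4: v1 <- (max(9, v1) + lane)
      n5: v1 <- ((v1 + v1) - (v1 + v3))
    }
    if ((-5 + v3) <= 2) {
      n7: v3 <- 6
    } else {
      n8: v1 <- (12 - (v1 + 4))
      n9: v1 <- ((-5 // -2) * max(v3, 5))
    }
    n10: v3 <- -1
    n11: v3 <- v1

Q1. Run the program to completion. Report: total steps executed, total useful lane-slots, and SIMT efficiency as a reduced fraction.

Answer: 9 steps, 240 useful, 5/6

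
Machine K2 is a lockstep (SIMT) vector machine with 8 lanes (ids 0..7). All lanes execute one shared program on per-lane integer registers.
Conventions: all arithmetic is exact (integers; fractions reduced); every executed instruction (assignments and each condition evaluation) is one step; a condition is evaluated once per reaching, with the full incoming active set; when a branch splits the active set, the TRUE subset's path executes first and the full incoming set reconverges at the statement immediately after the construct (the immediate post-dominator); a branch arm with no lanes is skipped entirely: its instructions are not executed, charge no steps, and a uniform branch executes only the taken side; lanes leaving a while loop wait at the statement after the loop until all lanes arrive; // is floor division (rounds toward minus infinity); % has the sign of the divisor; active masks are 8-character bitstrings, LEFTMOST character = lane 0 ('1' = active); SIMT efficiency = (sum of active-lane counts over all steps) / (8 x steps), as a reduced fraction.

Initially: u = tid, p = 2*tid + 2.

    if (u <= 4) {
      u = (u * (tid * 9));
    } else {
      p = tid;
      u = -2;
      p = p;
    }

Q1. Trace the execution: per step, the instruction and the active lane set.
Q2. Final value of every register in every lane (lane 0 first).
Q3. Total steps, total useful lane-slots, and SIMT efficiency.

step 0: eval (u <= 4)                11111111
step 1: u <- (u * (tid * 9))         11111000
step 2: p <- tid                     00000111
step 3: u <- -2                      00000111
step 4: p <- p                       00000111

Answer: 5 steps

u: 0,9,36,81,144,-2,-2,-2
p: 2,4,6,8,10,5,6,7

steps = 5; useful = 22; efficiency = 22/40 = 11/20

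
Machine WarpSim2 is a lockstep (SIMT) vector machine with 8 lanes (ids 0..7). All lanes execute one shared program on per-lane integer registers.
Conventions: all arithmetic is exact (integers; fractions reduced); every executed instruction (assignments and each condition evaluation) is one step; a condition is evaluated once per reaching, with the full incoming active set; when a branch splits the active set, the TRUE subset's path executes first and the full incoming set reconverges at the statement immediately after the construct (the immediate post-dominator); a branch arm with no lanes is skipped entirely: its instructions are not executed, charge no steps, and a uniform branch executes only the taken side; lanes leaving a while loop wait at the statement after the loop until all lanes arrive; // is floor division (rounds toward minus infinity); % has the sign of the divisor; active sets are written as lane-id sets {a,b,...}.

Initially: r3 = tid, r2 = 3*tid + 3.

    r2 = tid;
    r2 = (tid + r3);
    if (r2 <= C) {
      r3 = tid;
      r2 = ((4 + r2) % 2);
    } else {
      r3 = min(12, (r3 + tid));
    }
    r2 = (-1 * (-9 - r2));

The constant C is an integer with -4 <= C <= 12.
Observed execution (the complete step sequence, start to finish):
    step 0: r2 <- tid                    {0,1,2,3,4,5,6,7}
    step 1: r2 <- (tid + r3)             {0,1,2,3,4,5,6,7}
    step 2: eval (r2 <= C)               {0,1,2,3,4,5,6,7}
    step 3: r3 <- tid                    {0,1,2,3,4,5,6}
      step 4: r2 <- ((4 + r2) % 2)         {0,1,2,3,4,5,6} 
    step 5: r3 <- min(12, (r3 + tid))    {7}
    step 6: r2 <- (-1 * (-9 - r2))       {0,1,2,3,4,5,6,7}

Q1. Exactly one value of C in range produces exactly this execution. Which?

Answer: C = 12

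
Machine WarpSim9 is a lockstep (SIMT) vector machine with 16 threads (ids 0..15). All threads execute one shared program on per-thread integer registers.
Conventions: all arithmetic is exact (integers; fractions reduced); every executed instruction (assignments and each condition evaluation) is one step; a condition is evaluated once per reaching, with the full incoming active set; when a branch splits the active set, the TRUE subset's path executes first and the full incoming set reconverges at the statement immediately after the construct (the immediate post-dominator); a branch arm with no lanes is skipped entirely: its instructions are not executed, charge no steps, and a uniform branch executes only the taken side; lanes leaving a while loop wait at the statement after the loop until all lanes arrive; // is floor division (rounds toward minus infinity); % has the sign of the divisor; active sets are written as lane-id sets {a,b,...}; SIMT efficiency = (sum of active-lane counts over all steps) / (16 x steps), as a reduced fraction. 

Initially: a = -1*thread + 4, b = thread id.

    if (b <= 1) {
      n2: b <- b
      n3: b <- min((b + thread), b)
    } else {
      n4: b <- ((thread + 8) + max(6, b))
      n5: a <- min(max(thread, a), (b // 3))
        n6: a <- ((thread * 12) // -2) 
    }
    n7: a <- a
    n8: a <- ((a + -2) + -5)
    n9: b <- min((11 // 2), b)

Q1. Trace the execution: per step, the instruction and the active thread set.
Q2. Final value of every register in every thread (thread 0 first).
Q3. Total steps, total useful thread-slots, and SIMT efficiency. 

step 0: eval (b <= 1)                {0,1,2,3,4,5,6,7,8,9,10,11,12,13,14,15}
step 1: b <- b                       {0,1}
step 2: b <- min((b + thread), b)    {0,1}
step 3: b <- ((thread + 8) + max(6, b)) {2,3,4,5,6,7,8,9,10,11,12,13,14,15}
step 4: a <- min(max(thread, a), (b // 3)) {2,3,4,5,6,7,8,9,10,11,12,13,14,15}
step 5: a <- ((thread * 12) // -2)   {2,3,4,5,6,7,8,9,10,11,12,13,14,15}
step 6: a <- a                       {0,1,2,3,4,5,6,7,8,9,10,11,12,13,14,15}
step 7: a <- ((a + -2) + -5)         {0,1,2,3,4,5,6,7,8,9,10,11,12,13,14,15}
step 8: b <- min((11 // 2), b)       {0,1,2,3,4,5,6,7,8,9,10,11,12,13,14,15}

Answer: 9 steps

a: -3,-4,-19,-25,-31,-37,-43,-49,-55,-61,-67,-73,-79,-85,-91,-97
b: 0,1,5,5,5,5,5,5,5,5,5,5,5,5,5,5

steps = 9; useful = 110; efficiency = 110/144 = 55/72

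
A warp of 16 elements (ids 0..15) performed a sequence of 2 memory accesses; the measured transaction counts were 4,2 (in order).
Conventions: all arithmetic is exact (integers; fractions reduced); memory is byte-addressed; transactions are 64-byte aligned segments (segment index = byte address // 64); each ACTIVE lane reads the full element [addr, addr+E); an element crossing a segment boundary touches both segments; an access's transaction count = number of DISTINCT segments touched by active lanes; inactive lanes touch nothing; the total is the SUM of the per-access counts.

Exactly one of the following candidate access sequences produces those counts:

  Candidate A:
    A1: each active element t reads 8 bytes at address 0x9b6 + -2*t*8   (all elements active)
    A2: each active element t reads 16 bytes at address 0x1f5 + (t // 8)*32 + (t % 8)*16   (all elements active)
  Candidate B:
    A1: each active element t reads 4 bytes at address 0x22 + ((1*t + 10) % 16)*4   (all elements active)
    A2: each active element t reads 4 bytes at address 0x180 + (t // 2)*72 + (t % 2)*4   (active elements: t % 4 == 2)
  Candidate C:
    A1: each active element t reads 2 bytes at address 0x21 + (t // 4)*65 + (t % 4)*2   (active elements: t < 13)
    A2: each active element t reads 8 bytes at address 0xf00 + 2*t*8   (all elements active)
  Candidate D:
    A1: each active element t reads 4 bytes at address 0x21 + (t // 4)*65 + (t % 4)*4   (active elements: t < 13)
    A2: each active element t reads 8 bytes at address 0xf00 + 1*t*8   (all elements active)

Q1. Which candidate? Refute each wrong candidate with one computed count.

A: A2 gives 4 transactions, not 2
B: A1 gives 2 transactions, not 4
C: A2 gives 4 transactions, not 2
D: all counts match (4,2)

Answer: D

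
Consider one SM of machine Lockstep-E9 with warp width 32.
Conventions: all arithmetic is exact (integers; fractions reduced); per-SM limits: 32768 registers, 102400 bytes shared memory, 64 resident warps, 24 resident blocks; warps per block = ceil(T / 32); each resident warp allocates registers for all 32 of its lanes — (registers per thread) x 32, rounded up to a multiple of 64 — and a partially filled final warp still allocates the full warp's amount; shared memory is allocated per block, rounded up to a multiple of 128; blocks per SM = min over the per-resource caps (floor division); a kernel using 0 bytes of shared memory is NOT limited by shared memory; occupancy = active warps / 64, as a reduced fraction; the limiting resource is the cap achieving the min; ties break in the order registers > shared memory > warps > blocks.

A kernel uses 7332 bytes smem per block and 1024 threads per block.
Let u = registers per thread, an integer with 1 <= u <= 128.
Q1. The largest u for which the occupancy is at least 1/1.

Answer: u = 16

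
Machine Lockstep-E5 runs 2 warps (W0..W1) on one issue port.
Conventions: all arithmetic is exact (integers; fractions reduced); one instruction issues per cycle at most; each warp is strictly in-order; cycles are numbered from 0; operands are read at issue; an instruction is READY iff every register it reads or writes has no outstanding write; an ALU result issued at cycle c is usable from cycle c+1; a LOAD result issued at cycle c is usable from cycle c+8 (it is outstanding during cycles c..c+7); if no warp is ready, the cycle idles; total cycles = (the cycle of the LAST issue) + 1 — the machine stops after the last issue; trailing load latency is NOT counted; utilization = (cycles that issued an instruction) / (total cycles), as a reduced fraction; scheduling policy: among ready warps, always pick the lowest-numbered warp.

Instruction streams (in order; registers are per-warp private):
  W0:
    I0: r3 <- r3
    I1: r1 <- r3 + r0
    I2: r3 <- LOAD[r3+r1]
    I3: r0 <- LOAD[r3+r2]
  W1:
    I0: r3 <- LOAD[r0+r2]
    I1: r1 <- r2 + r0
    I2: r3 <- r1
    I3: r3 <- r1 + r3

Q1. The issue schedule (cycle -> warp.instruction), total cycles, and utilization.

cycle 0: W0.I0
cycle 1: W0.I1
cycle 2: W0.I2
cycle 3: W1.I0
cycle 4: W1.I1
cycle 5: idle
cycle 6: idle
cycle 7: idle
cycle 8: idle
cycle 9: idle
cycle 10: W0.I3
cycle 11: W1.I2
cycle 12: W1.I3

Answer: 13 cycles, utilization 8/13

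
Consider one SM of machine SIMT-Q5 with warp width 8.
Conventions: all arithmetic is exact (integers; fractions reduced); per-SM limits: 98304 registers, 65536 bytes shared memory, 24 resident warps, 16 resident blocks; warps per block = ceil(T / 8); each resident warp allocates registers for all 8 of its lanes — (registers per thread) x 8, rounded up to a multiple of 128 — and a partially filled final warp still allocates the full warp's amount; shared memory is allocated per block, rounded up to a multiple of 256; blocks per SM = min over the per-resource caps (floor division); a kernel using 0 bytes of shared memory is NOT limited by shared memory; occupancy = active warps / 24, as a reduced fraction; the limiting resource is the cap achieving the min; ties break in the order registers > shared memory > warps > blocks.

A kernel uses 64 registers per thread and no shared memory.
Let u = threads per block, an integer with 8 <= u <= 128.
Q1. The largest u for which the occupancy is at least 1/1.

Answer: u = 96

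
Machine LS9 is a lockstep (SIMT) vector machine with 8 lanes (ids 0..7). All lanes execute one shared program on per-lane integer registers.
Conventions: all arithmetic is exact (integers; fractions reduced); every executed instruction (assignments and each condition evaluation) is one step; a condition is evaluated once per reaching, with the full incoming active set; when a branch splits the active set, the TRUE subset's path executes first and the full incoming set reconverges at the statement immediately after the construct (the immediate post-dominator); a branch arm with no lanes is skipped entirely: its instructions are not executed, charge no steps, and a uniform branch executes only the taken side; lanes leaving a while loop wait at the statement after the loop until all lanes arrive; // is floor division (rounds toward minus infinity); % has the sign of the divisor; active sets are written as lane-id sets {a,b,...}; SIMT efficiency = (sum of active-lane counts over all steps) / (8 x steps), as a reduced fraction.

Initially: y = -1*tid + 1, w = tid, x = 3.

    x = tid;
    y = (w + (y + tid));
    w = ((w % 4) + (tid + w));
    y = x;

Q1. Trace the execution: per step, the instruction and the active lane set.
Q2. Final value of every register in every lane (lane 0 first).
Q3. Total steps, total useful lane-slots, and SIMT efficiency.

step 0: x <- tid                     {0,1,2,3,4,5,6,7}
step 1: y <- (w + (y + tid))         {0,1,2,3,4,5,6,7}
step 2: w <- ((w % 4) + (tid + w))   {0,1,2,3,4,5,6,7}
step 3: y <- x                       {0,1,2,3,4,5,6,7}

Answer: 4 steps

y: 0,1,2,3,4,5,6,7
w: 0,3,6,9,8,11,14,17
x: 0,1,2,3,4,5,6,7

steps = 4; useful = 32; efficiency = 32/32 = 1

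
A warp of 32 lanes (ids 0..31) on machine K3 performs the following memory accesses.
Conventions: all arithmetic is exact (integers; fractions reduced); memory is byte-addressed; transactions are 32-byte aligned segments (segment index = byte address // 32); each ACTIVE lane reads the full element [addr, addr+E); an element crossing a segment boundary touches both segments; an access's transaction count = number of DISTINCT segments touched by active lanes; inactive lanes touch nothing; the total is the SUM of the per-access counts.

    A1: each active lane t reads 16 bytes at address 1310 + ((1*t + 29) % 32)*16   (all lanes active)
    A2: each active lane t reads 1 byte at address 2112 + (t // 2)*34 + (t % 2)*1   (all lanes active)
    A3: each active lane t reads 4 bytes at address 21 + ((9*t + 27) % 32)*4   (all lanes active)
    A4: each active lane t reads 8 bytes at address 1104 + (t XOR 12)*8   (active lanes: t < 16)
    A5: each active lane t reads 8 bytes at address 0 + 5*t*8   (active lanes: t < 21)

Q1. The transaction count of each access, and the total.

A1: 17 transactions
A2: 16 transactions
A3: 5 transactions
A4: 5 transactions
A5: 21 transactions

Answer: 17,16,5,5,21; total 64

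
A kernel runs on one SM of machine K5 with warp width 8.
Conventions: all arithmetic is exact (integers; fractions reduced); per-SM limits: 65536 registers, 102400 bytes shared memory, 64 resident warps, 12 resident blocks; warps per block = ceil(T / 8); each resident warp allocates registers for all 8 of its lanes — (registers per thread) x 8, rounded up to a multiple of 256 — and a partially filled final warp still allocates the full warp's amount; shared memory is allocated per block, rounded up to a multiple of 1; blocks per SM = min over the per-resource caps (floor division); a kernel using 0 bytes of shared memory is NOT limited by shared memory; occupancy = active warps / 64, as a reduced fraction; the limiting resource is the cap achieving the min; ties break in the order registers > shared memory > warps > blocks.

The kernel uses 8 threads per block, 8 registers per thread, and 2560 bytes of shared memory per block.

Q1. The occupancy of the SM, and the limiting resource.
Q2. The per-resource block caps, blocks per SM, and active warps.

Answer: occupancy 3/16, limited by blocks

registers: 256 blocks
shared memory: 40 blocks
warps: 64 blocks
blocks: 12 blocks

Answer: 12 blocks, 12 active warps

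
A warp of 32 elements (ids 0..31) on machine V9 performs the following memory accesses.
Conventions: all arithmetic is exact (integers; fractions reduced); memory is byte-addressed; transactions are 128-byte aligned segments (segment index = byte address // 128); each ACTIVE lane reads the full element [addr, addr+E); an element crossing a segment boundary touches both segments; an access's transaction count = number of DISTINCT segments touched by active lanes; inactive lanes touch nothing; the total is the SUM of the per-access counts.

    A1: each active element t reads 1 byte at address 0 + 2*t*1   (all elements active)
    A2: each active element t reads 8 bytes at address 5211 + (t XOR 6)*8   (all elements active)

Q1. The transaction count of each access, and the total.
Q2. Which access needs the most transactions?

A1: 1 transaction
A2: 3 transactions

Answer: 1,3; total 4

Answer: A2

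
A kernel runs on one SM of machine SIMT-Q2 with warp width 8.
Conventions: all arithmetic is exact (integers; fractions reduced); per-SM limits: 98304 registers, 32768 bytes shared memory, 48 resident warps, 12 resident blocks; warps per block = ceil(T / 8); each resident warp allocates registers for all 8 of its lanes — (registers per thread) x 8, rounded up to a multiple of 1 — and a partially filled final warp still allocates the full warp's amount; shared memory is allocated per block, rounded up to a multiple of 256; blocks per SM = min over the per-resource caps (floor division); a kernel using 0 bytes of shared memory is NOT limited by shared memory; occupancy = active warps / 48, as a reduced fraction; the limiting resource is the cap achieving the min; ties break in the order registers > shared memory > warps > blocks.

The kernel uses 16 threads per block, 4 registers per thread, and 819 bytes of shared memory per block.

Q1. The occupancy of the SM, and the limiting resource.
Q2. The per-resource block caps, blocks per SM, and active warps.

Answer: occupancy 1/2, limited by blocks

registers: 1536 blocks
shared memory: 32 blocks
warps: 24 blocks
blocks: 12 blocks

Answer: 12 blocks, 24 active warps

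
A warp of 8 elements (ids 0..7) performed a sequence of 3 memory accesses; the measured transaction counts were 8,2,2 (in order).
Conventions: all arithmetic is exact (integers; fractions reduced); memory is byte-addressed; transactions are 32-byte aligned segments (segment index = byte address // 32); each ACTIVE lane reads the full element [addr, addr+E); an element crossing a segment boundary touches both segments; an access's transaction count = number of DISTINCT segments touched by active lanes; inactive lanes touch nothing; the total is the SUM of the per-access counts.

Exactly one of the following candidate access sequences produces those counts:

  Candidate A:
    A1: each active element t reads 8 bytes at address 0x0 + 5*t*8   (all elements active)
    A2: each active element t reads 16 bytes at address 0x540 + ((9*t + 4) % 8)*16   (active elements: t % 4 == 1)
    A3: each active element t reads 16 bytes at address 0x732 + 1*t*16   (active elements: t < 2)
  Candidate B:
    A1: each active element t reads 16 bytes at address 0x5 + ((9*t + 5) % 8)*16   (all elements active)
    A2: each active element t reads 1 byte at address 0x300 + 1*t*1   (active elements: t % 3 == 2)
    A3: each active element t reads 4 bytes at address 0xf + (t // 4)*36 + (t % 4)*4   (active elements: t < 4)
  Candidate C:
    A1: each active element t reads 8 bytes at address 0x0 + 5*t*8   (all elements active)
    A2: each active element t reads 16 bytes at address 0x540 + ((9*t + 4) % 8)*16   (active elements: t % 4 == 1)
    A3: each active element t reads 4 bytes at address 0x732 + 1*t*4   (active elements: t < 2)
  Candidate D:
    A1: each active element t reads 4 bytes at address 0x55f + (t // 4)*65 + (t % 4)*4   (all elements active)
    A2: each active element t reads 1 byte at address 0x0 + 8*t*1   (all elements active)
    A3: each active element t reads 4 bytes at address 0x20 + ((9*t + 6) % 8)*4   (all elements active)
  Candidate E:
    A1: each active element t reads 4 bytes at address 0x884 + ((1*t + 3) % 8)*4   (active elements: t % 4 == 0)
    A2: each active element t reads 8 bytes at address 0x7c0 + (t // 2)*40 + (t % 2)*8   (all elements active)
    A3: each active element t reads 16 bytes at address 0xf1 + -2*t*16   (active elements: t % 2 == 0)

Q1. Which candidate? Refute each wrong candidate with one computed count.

B: A1 gives 5 transactions, not 8
C: A3 gives 1 transaction, not 2
D: A1 gives 3 transactions, not 8
E: A1 gives 2 transactions, not 8
A: all counts match (8,2,2)

Answer: A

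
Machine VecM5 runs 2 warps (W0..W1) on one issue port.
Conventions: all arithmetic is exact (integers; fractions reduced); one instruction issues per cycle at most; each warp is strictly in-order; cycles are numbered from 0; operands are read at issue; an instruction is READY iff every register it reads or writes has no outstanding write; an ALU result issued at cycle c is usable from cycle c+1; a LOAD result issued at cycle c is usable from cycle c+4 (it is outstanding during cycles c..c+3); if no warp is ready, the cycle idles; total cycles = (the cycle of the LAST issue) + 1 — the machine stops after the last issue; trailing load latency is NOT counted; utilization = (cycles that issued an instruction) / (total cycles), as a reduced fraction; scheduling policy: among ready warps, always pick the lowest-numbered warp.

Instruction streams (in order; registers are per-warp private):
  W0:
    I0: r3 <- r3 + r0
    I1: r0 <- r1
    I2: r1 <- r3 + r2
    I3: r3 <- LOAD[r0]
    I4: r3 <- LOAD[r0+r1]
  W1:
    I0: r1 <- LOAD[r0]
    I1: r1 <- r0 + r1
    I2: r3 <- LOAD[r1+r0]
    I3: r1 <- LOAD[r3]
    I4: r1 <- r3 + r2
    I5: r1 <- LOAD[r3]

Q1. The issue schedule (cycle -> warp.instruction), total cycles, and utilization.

cycle 0: W0.I0
cycle 1: W0.I1
cycle 2: W0.I2
cycle 3: W0.I3
cycle 4: W1.I0
cycle 5: idle
cycle 6: idle
cycle 7: W0.I4
cycle 8: W1.I1
cycle 9: W1.I2
cycle 10: idle
cycle 11: idle
cycle 12: idle
cycle 13: W1.I3
cycle 14: idle
cycle 15: idle
cycle 16: idle
cycle 17: W1.I4
cycle 18: W1.I5

Answer: 19 cycles, utilization 11/19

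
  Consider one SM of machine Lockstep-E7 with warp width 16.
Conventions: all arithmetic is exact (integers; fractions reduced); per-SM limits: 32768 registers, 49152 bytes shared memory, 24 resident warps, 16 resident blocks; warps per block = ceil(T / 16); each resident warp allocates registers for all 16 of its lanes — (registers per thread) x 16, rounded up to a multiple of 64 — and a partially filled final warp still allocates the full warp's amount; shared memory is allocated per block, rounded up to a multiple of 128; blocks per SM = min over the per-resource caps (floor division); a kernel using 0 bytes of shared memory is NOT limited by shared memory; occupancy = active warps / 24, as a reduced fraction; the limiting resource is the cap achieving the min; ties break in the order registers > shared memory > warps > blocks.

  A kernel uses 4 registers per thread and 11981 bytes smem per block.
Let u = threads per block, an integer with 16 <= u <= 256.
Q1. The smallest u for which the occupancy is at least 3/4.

Answer: u = 65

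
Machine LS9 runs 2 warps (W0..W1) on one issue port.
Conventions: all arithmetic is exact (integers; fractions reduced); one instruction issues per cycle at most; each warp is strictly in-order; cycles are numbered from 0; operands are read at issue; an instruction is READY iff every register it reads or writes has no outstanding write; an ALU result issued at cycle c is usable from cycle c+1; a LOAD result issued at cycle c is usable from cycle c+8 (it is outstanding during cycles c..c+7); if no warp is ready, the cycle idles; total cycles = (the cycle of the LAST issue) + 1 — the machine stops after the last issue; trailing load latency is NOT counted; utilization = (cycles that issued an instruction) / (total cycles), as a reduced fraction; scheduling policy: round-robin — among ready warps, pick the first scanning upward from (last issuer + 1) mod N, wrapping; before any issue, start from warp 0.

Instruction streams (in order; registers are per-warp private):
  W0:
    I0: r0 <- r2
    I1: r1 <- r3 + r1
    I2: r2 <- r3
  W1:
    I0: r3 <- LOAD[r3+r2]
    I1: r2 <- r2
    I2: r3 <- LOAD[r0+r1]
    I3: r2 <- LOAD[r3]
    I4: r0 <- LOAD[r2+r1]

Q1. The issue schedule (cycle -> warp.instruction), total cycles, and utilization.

cycle 0: W0.I0
cycle 1: W1.I0
cycle 2: W0.I1
cycle 3: W1.I1
cycle 4: W0.I2
cycle 5: idle
cycle 6: idle
cycle 7: idle
cycle 8: idle
cycle 9: W1.I2
cycle 10: idle
cycle 11: idle
cycle 12: idle
cycle 13: idle
cycle 14: idle
cycle 15: idle
cycle 16: idle
cycle 17: W1.I3
cycle 18: idle
cycle 19: idle
cycle 20: idle
cycle 21: idle
cycle 22: idle
cycle 23: idle
cycle 24: idle
cycle 25: W1.I4

Answer: 26 cycles, utilization 4/13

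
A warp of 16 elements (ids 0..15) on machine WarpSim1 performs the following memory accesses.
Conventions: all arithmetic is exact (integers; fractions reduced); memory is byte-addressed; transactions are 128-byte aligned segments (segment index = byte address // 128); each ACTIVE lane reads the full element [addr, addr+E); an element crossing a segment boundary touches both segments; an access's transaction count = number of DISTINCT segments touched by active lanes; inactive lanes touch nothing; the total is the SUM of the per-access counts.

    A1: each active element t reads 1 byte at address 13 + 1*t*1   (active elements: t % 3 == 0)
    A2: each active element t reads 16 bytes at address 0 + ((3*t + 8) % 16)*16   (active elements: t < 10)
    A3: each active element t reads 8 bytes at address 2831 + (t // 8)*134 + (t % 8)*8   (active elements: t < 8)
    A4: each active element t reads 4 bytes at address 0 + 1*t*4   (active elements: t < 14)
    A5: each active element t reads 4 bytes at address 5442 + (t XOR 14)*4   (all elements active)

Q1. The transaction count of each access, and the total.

A1: 1 transaction
A2: 2 transactions
A3: 1 transaction
A4: 1 transaction
A5: 2 transactions

Answer: 1,2,1,1,2; total 7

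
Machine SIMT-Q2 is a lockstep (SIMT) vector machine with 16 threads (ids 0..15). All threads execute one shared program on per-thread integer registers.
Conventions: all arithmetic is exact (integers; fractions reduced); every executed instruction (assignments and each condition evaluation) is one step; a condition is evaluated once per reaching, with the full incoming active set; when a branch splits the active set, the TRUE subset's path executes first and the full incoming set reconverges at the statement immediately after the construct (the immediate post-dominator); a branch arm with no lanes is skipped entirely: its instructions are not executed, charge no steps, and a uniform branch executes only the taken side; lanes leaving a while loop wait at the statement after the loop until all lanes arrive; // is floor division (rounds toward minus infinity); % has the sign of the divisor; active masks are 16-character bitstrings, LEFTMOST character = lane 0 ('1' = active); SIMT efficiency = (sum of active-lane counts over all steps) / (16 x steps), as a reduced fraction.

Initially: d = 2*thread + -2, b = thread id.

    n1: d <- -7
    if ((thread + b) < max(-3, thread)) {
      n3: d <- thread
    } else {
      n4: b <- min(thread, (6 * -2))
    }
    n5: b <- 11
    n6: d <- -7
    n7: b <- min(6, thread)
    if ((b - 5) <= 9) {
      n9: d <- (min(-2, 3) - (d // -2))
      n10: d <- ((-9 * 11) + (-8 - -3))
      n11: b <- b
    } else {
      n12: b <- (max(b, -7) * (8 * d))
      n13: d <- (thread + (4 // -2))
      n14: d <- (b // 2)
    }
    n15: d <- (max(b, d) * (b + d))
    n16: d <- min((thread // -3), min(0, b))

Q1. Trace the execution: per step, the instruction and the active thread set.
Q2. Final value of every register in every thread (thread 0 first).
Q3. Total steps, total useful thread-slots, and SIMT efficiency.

step 0: d <- -7                      1111111111111111
step 1: eval ((thread + b) < max(-3, thread)) 1111111111111111
step 2: b <- min(thread, (6 * -2))   1111111111111111
step 3: b <- 11                      1111111111111111
step 4: d <- -7                      1111111111111111
step 5: b <- min(6, thread)          1111111111111111
step 6: eval ((b - 5) <= 9)          1111111111111111
step 7: d <- (min(-2, 3) - (d // -2)) 1111111111111111
step 8: d <- ((-9 * 11) + (-8 - -3)) 1111111111111111
step 9: b <- b                       1111111111111111
step 10: d <- (max(b, d) * (b + d))   1111111111111111
step 11: d <- min((thread // -3), min(0, b)) 1111111111111111

Answer: 12 steps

d: 0,-1,-1,-1,-2,-2,-2,-3,-3,-3,-4,-4,-4,-5,-5,-5
b: 0,1,2,3,4,5,6,6,6,6,6,6,6,6,6,6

steps = 12; useful = 192; efficiency = 192/192 = 1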